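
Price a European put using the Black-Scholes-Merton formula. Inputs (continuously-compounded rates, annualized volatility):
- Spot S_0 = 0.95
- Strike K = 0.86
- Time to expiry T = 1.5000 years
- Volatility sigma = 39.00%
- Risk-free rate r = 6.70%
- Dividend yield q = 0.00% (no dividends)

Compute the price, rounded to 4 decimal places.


d1 = (ln(S/K) + (r - q + 0.5*sigma^2) * T) / (sigma * sqrt(T)) = 0.65760341
d2 = d1 - sigma * sqrt(T) = 0.17995291
exp(-rT) = 0.90438511; exp(-qT) = 1.00000000
P = K * exp(-rT) * N(-d2) - S_0 * exp(-qT) * N(-d1)
N(-d1) = 0.25539650; N(-d2) = 0.42859477
P = 0.8600 * 0.90438511 * 0.42859477 - 0.9500 * 1.00000000 * 0.25539650 = 0.0907

Answer: Price = 0.0907


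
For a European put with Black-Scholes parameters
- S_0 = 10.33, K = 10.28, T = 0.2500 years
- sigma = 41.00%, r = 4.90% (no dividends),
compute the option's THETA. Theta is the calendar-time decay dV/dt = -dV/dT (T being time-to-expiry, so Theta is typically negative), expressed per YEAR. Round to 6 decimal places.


Answer: Theta = -1.408108

Derivation:
d1 = 0.1859245029; d2 = -0.0190754971
phi(d1) = 0.3921062251; exp(-qT) = 1.0000000000; exp(-rT) = 0.9878247258
Theta = -S*exp(-qT)*phi(d1)*sigma/(2*sqrt(T)) + r*K*exp(-rT)*N(-d2) - q*S*exp(-qT)*N(-d1)
N(-d1) = 0.4262519833; N(-d2) = 0.5076095608; sqrt(T) = 0.5000000000
Term 1 = -10.3300 * 1.0000000000 * 0.3921062251 * 0.4100 / (2 * 0.5000000000) = -1.6606874952
Term 2 = 0.0490 * 10.2800 * 0.9878247258 * 0.5076095608 = 0.2525799545
Term 3 = 0 (no dividend yield, q = 0)
Theta = -1.6606874952 + (0.2525799545) + (0.0000000000) = -1.408108


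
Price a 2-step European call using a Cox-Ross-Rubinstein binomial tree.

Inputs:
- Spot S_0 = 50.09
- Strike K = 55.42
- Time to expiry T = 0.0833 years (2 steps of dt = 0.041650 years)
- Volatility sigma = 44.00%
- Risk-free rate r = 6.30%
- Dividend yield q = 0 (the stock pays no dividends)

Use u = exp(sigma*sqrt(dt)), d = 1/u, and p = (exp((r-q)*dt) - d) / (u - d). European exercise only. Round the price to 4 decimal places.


Answer: Price = V(0,0) = 1.0902

Derivation:
dt = T/N = 0.041650
u = exp(sigma*sqrt(dt)) = 1.093952; d = 1/u = 0.914117
p = (exp((r-q)*dt) - d) / (u - d) = 0.492176
Discount per step: exp(-r*dt) = 0.997379
Stock lattice S(k, i) with i counting down-moves:
  k=0: S(0,0) = 50.0900
  k=1: S(1,0) = 54.7960; S(1,1) = 45.7881
  k=2: S(2,0) = 59.9442; S(2,1) = 50.0900; S(2,2) = 41.8557
Terminal payoffs V(N, i) = max(S_T - K, 0):
  V(2,0) = 4.524235; V(2,1) = 0.000000; V(2,2) = 0.000000
Backward induction: V(k, i) = exp(-r*dt) * [p * V(k+1, i) + (1-p) * V(k+1, i+1)].
  V(1,0) = exp(-r*dt) * [p*4.524235 + (1-p)*0.000000] = 2.220884
  V(1,1) = exp(-r*dt) * [p*0.000000 + (1-p)*0.000000] = 0.000000
  V(0,0) = exp(-r*dt) * [p*2.220884 + (1-p)*0.000000] = 1.090201


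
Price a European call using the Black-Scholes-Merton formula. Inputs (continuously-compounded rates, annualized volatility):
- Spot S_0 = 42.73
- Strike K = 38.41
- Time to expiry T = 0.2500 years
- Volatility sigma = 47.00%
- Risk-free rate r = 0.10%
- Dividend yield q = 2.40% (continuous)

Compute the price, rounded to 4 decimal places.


d1 = (ln(S/K) + (r - q + 0.5*sigma^2) * T) / (sigma * sqrt(T)) = 0.54657833
d2 = d1 - sigma * sqrt(T) = 0.31157833
exp(-rT) = 0.99975003; exp(-qT) = 0.99401796
C = S_0 * exp(-qT) * N(d1) - K * exp(-rT) * N(d2)
N(d1) = 0.70766577; N(d2) = 0.62231950
C = 42.7300 * 0.99401796 * 0.70766577 - 38.4100 * 0.99975003 * 0.62231950 = 6.1604

Answer: Price = 6.1604


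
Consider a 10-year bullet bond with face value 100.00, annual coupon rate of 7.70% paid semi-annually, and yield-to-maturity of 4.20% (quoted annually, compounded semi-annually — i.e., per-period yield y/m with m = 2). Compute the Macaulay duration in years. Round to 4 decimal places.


Answer: Macaulay duration = 7.5250 years

Derivation:
Coupon per period c = face * coupon_rate / m = 3.850000
Periods per year m = 2; per-period yield y/m = 0.021000
Number of cashflows N = 20
Cashflows (t years, CF_t, discount factor 1/(1+y/m)^(m*t), PV):
  t = 0.5000: CF_t = 3.850000, DF = 0.979432, PV = 3.770813
  t = 1.0000: CF_t = 3.850000, DF = 0.959287, PV = 3.693255
  t = 1.5000: CF_t = 3.850000, DF = 0.939556, PV = 3.617291
  t = 2.0000: CF_t = 3.850000, DF = 0.920231, PV = 3.542891
  t = 2.5000: CF_t = 3.850000, DF = 0.901304, PV = 3.470020
  t = 3.0000: CF_t = 3.850000, DF = 0.882766, PV = 3.398649
  t = 3.5000: CF_t = 3.850000, DF = 0.864609, PV = 3.328745
  t = 4.0000: CF_t = 3.850000, DF = 0.846826, PV = 3.260279
  t = 4.5000: CF_t = 3.850000, DF = 0.829408, PV = 3.193222
  t = 5.0000: CF_t = 3.850000, DF = 0.812349, PV = 3.127543
  t = 5.5000: CF_t = 3.850000, DF = 0.795640, PV = 3.063216
  t = 6.0000: CF_t = 3.850000, DF = 0.779276, PV = 3.000211
  t = 6.5000: CF_t = 3.850000, DF = 0.763247, PV = 2.938503
  t = 7.0000: CF_t = 3.850000, DF = 0.747549, PV = 2.878063
  t = 7.5000: CF_t = 3.850000, DF = 0.732173, PV = 2.818867
  t = 8.0000: CF_t = 3.850000, DF = 0.717114, PV = 2.760888
  t = 8.5000: CF_t = 3.850000, DF = 0.702364, PV = 2.704102
  t = 9.0000: CF_t = 3.850000, DF = 0.687918, PV = 2.648484
  t = 9.5000: CF_t = 3.850000, DF = 0.673769, PV = 2.594010
  t = 10.0000: CF_t = 103.850000, DF = 0.659911, PV = 68.531724
Price P = sum_t PV_t = 128.340777
Macaulay numerator sum_t t * PV_t:
  t * PV_t at t = 0.5000: 1.885406
  t * PV_t at t = 1.0000: 3.693255
  t * PV_t at t = 1.5000: 5.425937
  t * PV_t at t = 2.0000: 7.085782
  t * PV_t at t = 2.5000: 8.675051
  t * PV_t at t = 3.0000: 10.195946
  t * PV_t at t = 3.5000: 11.650608
  t * PV_t at t = 4.0000: 13.041117
  t * PV_t at t = 4.5000: 14.369497
  t * PV_t at t = 5.0000: 15.637716
  t * PV_t at t = 5.5000: 16.847686
  t * PV_t at t = 6.0000: 18.001267
  t * PV_t at t = 6.5000: 19.100267
  t * PV_t at t = 7.0000: 20.146443
  t * PV_t at t = 7.5000: 21.141503
  t * PV_t at t = 8.0000: 22.087107
  t * PV_t at t = 8.5000: 22.984869
  t * PV_t at t = 9.0000: 23.836357
  t * PV_t at t = 9.5000: 24.643094
  t * PV_t at t = 10.0000: 685.317243
Macaulay duration D = (sum_t t * PV_t) / P = 965.766151 / 128.340777 = 7.525014


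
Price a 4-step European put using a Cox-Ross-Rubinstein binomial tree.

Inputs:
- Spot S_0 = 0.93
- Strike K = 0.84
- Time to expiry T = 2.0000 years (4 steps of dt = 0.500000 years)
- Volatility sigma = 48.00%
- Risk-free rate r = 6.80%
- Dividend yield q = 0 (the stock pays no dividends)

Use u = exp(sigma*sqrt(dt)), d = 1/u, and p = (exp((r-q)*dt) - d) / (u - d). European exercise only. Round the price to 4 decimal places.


Answer: Price = V(0,0) = 0.1339

Derivation:
dt = T/N = 0.500000
u = exp(sigma*sqrt(dt)) = 1.404121; d = 1/u = 0.712189
p = (exp((r-q)*dt) - d) / (u - d) = 0.465935
Discount per step: exp(-r*dt) = 0.966572
Stock lattice S(k, i) with i counting down-moves:
  k=0: S(0,0) = 0.9300
  k=1: S(1,0) = 1.3058; S(1,1) = 0.6623
  k=2: S(2,0) = 1.8335; S(2,1) = 0.9300; S(2,2) = 0.4717
  k=3: S(3,0) = 2.5745; S(3,1) = 1.3058; S(3,2) = 0.6623; S(3,3) = 0.3359
  k=4: S(4,0) = 3.6149; S(4,1) = 1.8335; S(4,2) = 0.9300; S(4,3) = 0.4717; S(4,4) = 0.2393
Terminal payoffs V(N, i) = max(K - S_T, 0):
  V(4,0) = 0.000000; V(4,1) = 0.000000; V(4,2) = 0.000000; V(4,3) = 0.368291; V(4,4) = 0.600743
Backward induction: V(k, i) = exp(-r*dt) * [p * V(k+1, i) + (1-p) * V(k+1, i+1)].
  V(3,0) = exp(-r*dt) * [p*0.000000 + (1-p)*0.000000] = 0.000000
  V(3,1) = exp(-r*dt) * [p*0.000000 + (1-p)*0.000000] = 0.000000
  V(3,2) = exp(-r*dt) * [p*0.000000 + (1-p)*0.368291] = 0.190116
  V(3,3) = exp(-r*dt) * [p*0.368291 + (1-p)*0.600743] = 0.475974
  V(2,0) = exp(-r*dt) * [p*0.000000 + (1-p)*0.000000] = 0.000000
  V(2,1) = exp(-r*dt) * [p*0.000000 + (1-p)*0.190116] = 0.098140
  V(2,2) = exp(-r*dt) * [p*0.190116 + (1-p)*0.475974] = 0.331324
  V(1,0) = exp(-r*dt) * [p*0.000000 + (1-p)*0.098140] = 0.050661
  V(1,1) = exp(-r*dt) * [p*0.098140 + (1-p)*0.331324] = 0.215232
  V(0,0) = exp(-r*dt) * [p*0.050661 + (1-p)*0.215232] = 0.133921


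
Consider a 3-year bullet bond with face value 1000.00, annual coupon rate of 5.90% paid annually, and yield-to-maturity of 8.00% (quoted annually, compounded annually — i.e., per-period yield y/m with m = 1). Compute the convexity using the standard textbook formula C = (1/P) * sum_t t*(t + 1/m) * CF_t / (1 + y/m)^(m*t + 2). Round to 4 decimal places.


Answer: Convexity = 9.5178

Derivation:
Coupon per period c = face * coupon_rate / m = 59.000000
Periods per year m = 1; per-period yield y/m = 0.080000
Number of cashflows N = 3
Cashflows (t years, CF_t, discount factor 1/(1+y/m)^(m*t), PV):
  t = 1.0000: CF_t = 59.000000, DF = 0.925926, PV = 54.629630
  t = 2.0000: CF_t = 59.000000, DF = 0.857339, PV = 50.582990
  t = 3.0000: CF_t = 1059.000000, DF = 0.793832, PV = 840.668343
Price P = sum_t PV_t = 945.880963
Convexity numerator sum_t t*(t + 1/m) * CF_t / (1+y/m)^(m*t + 2):
  t = 1.0000: term = 93.672204
  t = 2.0000: term = 260.200568
  t = 3.0000: term = 8648.851268
Convexity = (1/P) * sum = 9002.724040 / 945.880963 = 9.517819


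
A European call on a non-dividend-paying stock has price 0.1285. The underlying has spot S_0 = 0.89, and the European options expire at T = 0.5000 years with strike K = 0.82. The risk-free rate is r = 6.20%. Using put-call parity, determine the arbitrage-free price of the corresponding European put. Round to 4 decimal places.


Put-call parity: C - P = S_0 * exp(-qT) - K * exp(-rT).
S_0 * exp(-qT) = 0.8900 * 1.00000000 = 0.89000000
K * exp(-rT) = 0.8200 * 0.96947557 = 0.79496997
P = C - S*exp(-qT) + K*exp(-rT)
P = 0.1285 - 0.89000000 + 0.79496997 = 0.0335

Answer: Put price = 0.0335


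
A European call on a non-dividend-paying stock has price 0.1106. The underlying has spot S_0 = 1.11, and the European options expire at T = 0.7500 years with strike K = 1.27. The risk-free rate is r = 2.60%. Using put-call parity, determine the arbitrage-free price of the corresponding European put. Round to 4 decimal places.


Answer: Put price = 0.2461

Derivation:
Put-call parity: C - P = S_0 * exp(-qT) - K * exp(-rT).
S_0 * exp(-qT) = 1.1100 * 1.00000000 = 1.11000000
K * exp(-rT) = 1.2700 * 0.98068890 = 1.24547490
P = C - S*exp(-qT) + K*exp(-rT)
P = 0.1106 - 1.11000000 + 1.24547490 = 0.2461


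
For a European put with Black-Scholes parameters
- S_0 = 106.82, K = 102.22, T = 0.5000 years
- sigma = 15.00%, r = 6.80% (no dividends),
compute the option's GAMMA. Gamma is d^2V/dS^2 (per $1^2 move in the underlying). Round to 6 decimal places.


Answer: Gamma = 0.025801

Derivation:
d1 = 0.7885920844; d2 = 0.6825260672
phi(d1) = 0.2923284527; exp(-qT) = 1.0000000000; exp(-rT) = 0.9665715046
Gamma = exp(-qT) * phi(d1) / (S * sigma * sqrt(T)) = 1.0000000000 * 0.2923284527 / (106.8200 * 0.1500 * 0.7071067812) = 0.025801


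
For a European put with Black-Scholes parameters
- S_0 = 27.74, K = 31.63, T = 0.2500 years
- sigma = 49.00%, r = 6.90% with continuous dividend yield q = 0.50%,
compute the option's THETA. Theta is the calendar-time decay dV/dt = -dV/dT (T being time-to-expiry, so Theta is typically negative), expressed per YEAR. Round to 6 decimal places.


Answer: Theta = -3.634390

Derivation:
d1 = -0.3478290711; d2 = -0.5928290711
phi(d1) = 0.3755246874; exp(-qT) = 0.9987507809; exp(-rT) = 0.9828979294
Theta = -S*exp(-qT)*phi(d1)*sigma/(2*sqrt(T)) + r*K*exp(-rT)*N(-d2) - q*S*exp(-qT)*N(-d1)
N(-d1) = 0.6360157222; N(-d2) = 0.7233522250; sqrt(T) = 0.5000000000
Term 1 = -27.7400 * 0.9987507809 * 0.3755246874 * 0.4900 / (2 * 0.5000000000) = -5.0979804059
Term 2 = 0.0690 * 31.6300 * 0.9828979294 * 0.7233522250 = 1.5516955852
Term 3 = -0.0050 * 27.7400 * 0.9987507809 * 0.6360157222 = -0.0881051803
Theta = -5.0979804059 + (1.5516955852) + (-0.0881051803) = -3.634390


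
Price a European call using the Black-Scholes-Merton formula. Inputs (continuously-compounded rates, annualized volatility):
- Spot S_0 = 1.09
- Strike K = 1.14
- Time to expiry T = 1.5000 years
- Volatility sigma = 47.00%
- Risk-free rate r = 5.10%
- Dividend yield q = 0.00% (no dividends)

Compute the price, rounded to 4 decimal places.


Answer: Price = 0.2604

Derivation:
d1 = (ln(S/K) + (r - q + 0.5*sigma^2) * T) / (sigma * sqrt(T)) = 0.34279729
d2 = d1 - sigma * sqrt(T) = -0.23283280
exp(-rT) = 0.92635291; exp(-qT) = 1.00000000
C = S_0 * exp(-qT) * N(d1) - K * exp(-rT) * N(d2)
N(d1) = 0.63412452; N(d2) = 0.40794562
C = 1.0900 * 1.00000000 * 0.63412452 - 1.1400 * 0.92635291 * 0.40794562 = 0.2604


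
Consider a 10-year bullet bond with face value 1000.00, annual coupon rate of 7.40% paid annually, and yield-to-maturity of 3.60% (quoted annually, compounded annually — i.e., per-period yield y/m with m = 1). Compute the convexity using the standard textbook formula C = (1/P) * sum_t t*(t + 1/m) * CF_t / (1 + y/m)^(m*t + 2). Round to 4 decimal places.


Coupon per period c = face * coupon_rate / m = 74.000000
Periods per year m = 1; per-period yield y/m = 0.036000
Number of cashflows N = 10
Cashflows (t years, CF_t, discount factor 1/(1+y/m)^(m*t), PV):
  t = 1.0000: CF_t = 74.000000, DF = 0.965251, PV = 71.428571
  t = 2.0000: CF_t = 74.000000, DF = 0.931709, PV = 68.946498
  t = 3.0000: CF_t = 74.000000, DF = 0.899333, PV = 66.550673
  t = 4.0000: CF_t = 74.000000, DF = 0.868082, PV = 64.238102
  t = 5.0000: CF_t = 74.000000, DF = 0.837917, PV = 62.005890
  t = 6.0000: CF_t = 74.000000, DF = 0.808801, PV = 59.851245
  t = 7.0000: CF_t = 74.000000, DF = 0.780696, PV = 57.771472
  t = 8.0000: CF_t = 74.000000, DF = 0.753567, PV = 55.763969
  t = 9.0000: CF_t = 74.000000, DF = 0.727381, PV = 53.826225
  t = 10.0000: CF_t = 1074.000000, DF = 0.702106, PV = 754.061430
Price P = sum_t PV_t = 1314.444074
Convexity numerator sum_t t*(t + 1/m) * CF_t / (1+y/m)^(m*t + 2):
  t = 1.0000: term = 133.101347
  t = 2.0000: term = 385.428610
  t = 3.0000: term = 744.070675
  t = 4.0000: term = 1197.024896
  t = 5.0000: term = 1733.144154
  t = 6.0000: term = 2342.086695
  t = 7.0000: term = 3014.268590
  t = 8.0000: term = 3740.818714
  t = 9.0000: term = 4513.536093
  t = 10.0000: term = 77282.275615
Convexity = (1/P) * sum = 95085.755387 / 1314.444074 = 72.339141

Answer: Convexity = 72.3391


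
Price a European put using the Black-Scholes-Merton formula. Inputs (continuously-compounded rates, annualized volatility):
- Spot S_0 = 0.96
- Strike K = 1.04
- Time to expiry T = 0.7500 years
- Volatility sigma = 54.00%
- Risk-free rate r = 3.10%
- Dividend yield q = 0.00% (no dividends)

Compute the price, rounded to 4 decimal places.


Answer: Price = 0.2120

Derivation:
d1 = (ln(S/K) + (r - q + 0.5*sigma^2) * T) / (sigma * sqrt(T)) = 0.11238506
d2 = d1 - sigma * sqrt(T) = -0.35526866
exp(-rT) = 0.97701820; exp(-qT) = 1.00000000
P = K * exp(-rT) * N(-d2) - S_0 * exp(-qT) * N(-d1)
N(-d1) = 0.45525905; N(-d2) = 0.63880583
P = 1.0400 * 0.97701820 * 0.63880583 - 0.9600 * 1.00000000 * 0.45525905 = 0.2120


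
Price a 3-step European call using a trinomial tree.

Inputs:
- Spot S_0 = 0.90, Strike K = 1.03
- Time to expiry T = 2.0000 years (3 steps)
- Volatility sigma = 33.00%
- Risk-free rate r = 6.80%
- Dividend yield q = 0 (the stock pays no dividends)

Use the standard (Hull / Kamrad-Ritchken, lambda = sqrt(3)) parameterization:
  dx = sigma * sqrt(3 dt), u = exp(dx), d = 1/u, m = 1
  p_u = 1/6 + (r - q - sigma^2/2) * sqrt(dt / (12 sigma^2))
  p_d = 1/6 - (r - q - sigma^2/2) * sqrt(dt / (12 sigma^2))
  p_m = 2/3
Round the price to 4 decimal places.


Answer: Price = V(0,0) = 0.1692

Derivation:
dt = T/N = 0.666667; dx = sigma*sqrt(3*dt) = 0.466690
u = exp(dx) = 1.594708; d = 1/u = 0.627074
p_u = 0.176345, p_m = 0.666667, p_d = 0.156989
Discount per step: exp(-r*dt) = 0.955679
Stock lattice S(k, j) with j the centered position index:
  k=0: S(0,+0) = 0.9000
  k=1: S(1,-1) = 0.5644; S(1,+0) = 0.9000; S(1,+1) = 1.4352
  k=2: S(2,-2) = 0.3539; S(2,-1) = 0.5644; S(2,+0) = 0.9000; S(2,+1) = 1.4352; S(2,+2) = 2.2888
  k=3: S(3,-3) = 0.2219; S(3,-2) = 0.3539; S(3,-1) = 0.5644; S(3,+0) = 0.9000; S(3,+1) = 1.4352; S(3,+2) = 2.2888; S(3,+3) = 3.6499
Terminal payoffs V(N, j) = max(S_T - K, 0):
  V(3,-3) = 0.000000; V(3,-2) = 0.000000; V(3,-1) = 0.000000; V(3,+0) = 0.000000; V(3,+1) = 0.405237; V(3,+2) = 1.258783; V(3,+3) = 2.619941
Backward induction: V(k, j) = exp(-r*dt) * [p_u * V(k+1, j+1) + p_m * V(k+1, j) + p_d * V(k+1, j-1)]
  V(2,-2) = exp(-r*dt) * [p_u*0.000000 + p_m*0.000000 + p_d*0.000000] = 0.000000
  V(2,-1) = exp(-r*dt) * [p_u*0.000000 + p_m*0.000000 + p_d*0.000000] = 0.000000
  V(2,+0) = exp(-r*dt) * [p_u*0.405237 + p_m*0.000000 + p_d*0.000000] = 0.068294
  V(2,+1) = exp(-r*dt) * [p_u*1.258783 + p_m*0.405237 + p_d*0.000000] = 0.470326
  V(2,+2) = exp(-r*dt) * [p_u*2.619941 + p_m*1.258783 + p_d*0.405237] = 1.304329
  V(1,-1) = exp(-r*dt) * [p_u*0.068294 + p_m*0.000000 + p_d*0.000000] = 0.011510
  V(1,+0) = exp(-r*dt) * [p_u*0.470326 + p_m*0.068294 + p_d*0.000000] = 0.122775
  V(1,+1) = exp(-r*dt) * [p_u*1.304329 + p_m*0.470326 + p_d*0.068294] = 0.529717
  V(0,+0) = exp(-r*dt) * [p_u*0.529717 + p_m*0.122775 + p_d*0.011510] = 0.169222


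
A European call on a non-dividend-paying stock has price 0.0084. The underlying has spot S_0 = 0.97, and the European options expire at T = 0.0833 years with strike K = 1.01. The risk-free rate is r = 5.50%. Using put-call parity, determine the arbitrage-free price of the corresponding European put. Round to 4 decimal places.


Answer: Put price = 0.0438

Derivation:
Put-call parity: C - P = S_0 * exp(-qT) - K * exp(-rT).
S_0 * exp(-qT) = 0.9700 * 1.00000000 = 0.97000000
K * exp(-rT) = 1.0100 * 0.99542898 = 1.00538327
P = C - S*exp(-qT) + K*exp(-rT)
P = 0.0084 - 0.97000000 + 1.00538327 = 0.0438


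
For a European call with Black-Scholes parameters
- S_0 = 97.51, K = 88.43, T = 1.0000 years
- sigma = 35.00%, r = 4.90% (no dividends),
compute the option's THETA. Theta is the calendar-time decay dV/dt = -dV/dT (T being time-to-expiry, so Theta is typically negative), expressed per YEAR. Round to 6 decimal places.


d1 = 0.5942675950; d2 = 0.2442675950
phi(d1) = 0.3343671894; exp(-qT) = 1.0000000000; exp(-rT) = 0.9521811297
Theta = -S*exp(-qT)*phi(d1)*sigma/(2*sqrt(T)) - r*K*exp(-rT)*N(d2) + q*S*exp(-qT)*N(d1)
N(d1) = 0.7238334256; N(d2) = 0.5964882106; sqrt(T) = 1.0000000000
Term 1 = -97.5100 * 1.0000000000 * 0.3343671894 * 0.3500 / (2 * 1.0000000000) = -5.7057253117
Term 2 = -0.0490 * 88.4300 * 0.9521811297 * 0.5964882106 = -2.4610313149
Term 3 = 0 (no dividend yield, q = 0)
Theta = -5.7057253117 + (-2.4610313149) + (0.0000000000) = -8.166757

Answer: Theta = -8.166757


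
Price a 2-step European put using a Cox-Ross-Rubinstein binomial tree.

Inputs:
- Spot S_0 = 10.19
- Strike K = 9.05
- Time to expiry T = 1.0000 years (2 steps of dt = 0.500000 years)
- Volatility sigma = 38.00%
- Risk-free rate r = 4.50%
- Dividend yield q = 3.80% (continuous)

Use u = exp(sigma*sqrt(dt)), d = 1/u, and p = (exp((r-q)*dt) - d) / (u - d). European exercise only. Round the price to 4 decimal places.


Answer: Price = V(0,0) = 0.9294

Derivation:
dt = T/N = 0.500000
u = exp(sigma*sqrt(dt)) = 1.308263; d = 1/u = 0.764372
p = (exp((r-q)*dt) - d) / (u - d) = 0.439673
Discount per step: exp(-r*dt) = 0.977751
Stock lattice S(k, i) with i counting down-moves:
  k=0: S(0,0) = 10.1900
  k=1: S(1,0) = 13.3312; S(1,1) = 7.7890
  k=2: S(2,0) = 17.4407; S(2,1) = 10.1900; S(2,2) = 5.9537
Terminal payoffs V(N, i) = max(K - S_T, 0):
  V(2,0) = 0.000000; V(2,1) = 0.000000; V(2,2) = 3.096343
Backward induction: V(k, i) = exp(-r*dt) * [p * V(k+1, i) + (1-p) * V(k+1, i+1)].
  V(1,0) = exp(-r*dt) * [p*0.000000 + (1-p)*0.000000] = 0.000000
  V(1,1) = exp(-r*dt) * [p*0.000000 + (1-p)*3.096343] = 1.696365
  V(0,0) = exp(-r*dt) * [p*0.000000 + (1-p)*1.696365] = 0.929372


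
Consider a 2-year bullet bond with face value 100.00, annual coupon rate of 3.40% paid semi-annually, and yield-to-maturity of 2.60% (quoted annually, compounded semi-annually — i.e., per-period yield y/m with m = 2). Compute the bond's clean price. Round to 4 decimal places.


Answer: Price = 101.5493

Derivation:
Coupon per period c = face * coupon_rate / m = 1.700000
Periods per year m = 2; per-period yield y/m = 0.013000
Number of cashflows N = 4
Cashflows (t years, CF_t, discount factor 1/(1+y/m)^(m*t), PV):
  t = 0.5000: CF_t = 1.700000, DF = 0.987167, PV = 1.678184
  t = 1.0000: CF_t = 1.700000, DF = 0.974498, PV = 1.656647
  t = 1.5000: CF_t = 1.700000, DF = 0.961992, PV = 1.635387
  t = 2.0000: CF_t = 101.700000, DF = 0.949647, PV = 96.579104
Price P = sum_t PV_t = 101.549322


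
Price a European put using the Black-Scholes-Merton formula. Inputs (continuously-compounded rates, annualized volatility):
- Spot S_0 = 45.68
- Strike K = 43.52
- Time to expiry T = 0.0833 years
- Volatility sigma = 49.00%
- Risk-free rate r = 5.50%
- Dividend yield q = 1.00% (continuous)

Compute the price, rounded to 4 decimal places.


Answer: Price = 1.5156

Derivation:
d1 = (ln(S/K) + (r - q + 0.5*sigma^2) * T) / (sigma * sqrt(T)) = 0.43973638
d2 = d1 - sigma * sqrt(T) = 0.29831385
exp(-rT) = 0.99542898; exp(-qT) = 0.99916735
P = K * exp(-rT) * N(-d2) - S_0 * exp(-qT) * N(-d1)
N(-d1) = 0.33006403; N(-d2) = 0.38273182
P = 43.5200 * 0.99542898 * 0.38273182 - 45.6800 * 0.99916735 * 0.33006403 = 1.5156


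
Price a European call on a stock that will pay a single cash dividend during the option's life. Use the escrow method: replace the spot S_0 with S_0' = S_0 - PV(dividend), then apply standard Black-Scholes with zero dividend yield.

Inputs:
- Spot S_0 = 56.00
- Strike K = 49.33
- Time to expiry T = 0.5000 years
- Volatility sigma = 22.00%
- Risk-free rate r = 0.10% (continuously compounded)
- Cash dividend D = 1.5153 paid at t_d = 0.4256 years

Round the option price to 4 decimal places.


Answer: Price = 6.4470

Derivation:
PV(D) = D * exp(-r * t_d) = 1.5153 * 0.99957449 = 1.51465523
S_0' = S_0 - PV(D) = 56.0000 - 1.51465523 = 54.48534477
d1 = (ln(S_0'/K) + (r + sigma^2/2)*T) / (sigma*sqrt(T)) = 0.71995907
d2 = d1 - sigma*sqrt(T) = 0.56439558
exp(-rT) = 0.99950012
N(d1) = 0.76422490; N(d2) = 0.71375753
C = S_0' * N(d1) - K * exp(-rT) * N(d2) = 54.48534477 * 0.76422490 - 49.3300 * 0.99950012 * 0.71375753 = 6.4470


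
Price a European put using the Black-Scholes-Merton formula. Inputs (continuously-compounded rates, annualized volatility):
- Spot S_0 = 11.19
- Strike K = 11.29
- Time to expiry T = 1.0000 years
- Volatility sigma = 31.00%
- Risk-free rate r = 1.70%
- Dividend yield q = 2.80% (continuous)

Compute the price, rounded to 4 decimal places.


Answer: Price = 1.4659

Derivation:
d1 = (ln(S/K) + (r - q + 0.5*sigma^2) * T) / (sigma * sqrt(T)) = 0.09081659
d2 = d1 - sigma * sqrt(T) = -0.21918341
exp(-rT) = 0.98314368; exp(-qT) = 0.97238837
P = K * exp(-rT) * N(-d2) - S_0 * exp(-qT) * N(-d1)
N(-d1) = 0.46381916; N(-d2) = 0.58674641
P = 11.2900 * 0.98314368 * 0.58674641 - 11.1900 * 0.97238837 * 0.46381916 = 1.4659


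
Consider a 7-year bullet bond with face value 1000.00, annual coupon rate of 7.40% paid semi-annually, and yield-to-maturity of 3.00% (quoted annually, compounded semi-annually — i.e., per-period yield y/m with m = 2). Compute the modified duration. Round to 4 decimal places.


Answer: Modified duration = 5.6886

Derivation:
Coupon per period c = face * coupon_rate / m = 37.000000
Periods per year m = 2; per-period yield y/m = 0.015000
Number of cashflows N = 14
Cashflows (t years, CF_t, discount factor 1/(1+y/m)^(m*t), PV):
  t = 0.5000: CF_t = 37.000000, DF = 0.985222, PV = 36.453202
  t = 1.0000: CF_t = 37.000000, DF = 0.970662, PV = 35.914485
  t = 1.5000: CF_t = 37.000000, DF = 0.956317, PV = 35.383729
  t = 2.0000: CF_t = 37.000000, DF = 0.942184, PV = 34.860817
  t = 2.5000: CF_t = 37.000000, DF = 0.928260, PV = 34.345632
  t = 3.0000: CF_t = 37.000000, DF = 0.914542, PV = 33.838061
  t = 3.5000: CF_t = 37.000000, DF = 0.901027, PV = 33.337991
  t = 4.0000: CF_t = 37.000000, DF = 0.887711, PV = 32.845312
  t = 4.5000: CF_t = 37.000000, DF = 0.874592, PV = 32.359913
  t = 5.0000: CF_t = 37.000000, DF = 0.861667, PV = 31.881688
  t = 5.5000: CF_t = 37.000000, DF = 0.848933, PV = 31.410530
  t = 6.0000: CF_t = 37.000000, DF = 0.836387, PV = 30.946335
  t = 6.5000: CF_t = 37.000000, DF = 0.824027, PV = 30.489000
  t = 7.0000: CF_t = 1037.000000, DF = 0.811849, PV = 841.887701
Price P = sum_t PV_t = 1275.954393
First compute Macaulay numerator sum_t t * PV_t:
  t * PV_t at t = 0.5000: 18.226601
  t * PV_t at t = 1.0000: 35.914485
  t * PV_t at t = 1.5000: 53.075593
  t * PV_t at t = 2.0000: 69.721633
  t * PV_t at t = 2.5000: 85.864080
  t * PV_t at t = 3.0000: 101.514183
  t * PV_t at t = 3.5000: 116.682969
  t * PV_t at t = 4.0000: 131.381246
  t * PV_t at t = 4.5000: 145.619608
  t * PV_t at t = 5.0000: 159.408438
  t * PV_t at t = 5.5000: 172.757913
  t * PV_t at t = 6.0000: 185.678008
  t * PV_t at t = 6.5000: 198.178498
  t * PV_t at t = 7.0000: 5893.213905
Macaulay duration D = 7367.237160 / 1275.954393 = 5.773903
Modified duration = D / (1 + y/m) = 5.773903 / (1 + 0.015000) = 5.688575


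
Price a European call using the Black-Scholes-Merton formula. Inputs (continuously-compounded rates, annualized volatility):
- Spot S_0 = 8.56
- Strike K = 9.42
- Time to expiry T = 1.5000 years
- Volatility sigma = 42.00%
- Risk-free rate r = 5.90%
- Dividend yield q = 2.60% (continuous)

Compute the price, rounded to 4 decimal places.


d1 = (ln(S/K) + (r - q + 0.5*sigma^2) * T) / (sigma * sqrt(T)) = 0.16731396
d2 = d1 - sigma * sqrt(T) = -0.34707889
exp(-rT) = 0.91530311; exp(-qT) = 0.96175071
C = S_0 * exp(-qT) * N(d1) - K * exp(-rT) * N(d2)
N(d1) = 0.56643849; N(d2) = 0.36426603
C = 8.5600 * 0.96175071 * 0.56643849 - 9.4200 * 0.91530311 * 0.36426603 = 1.5225

Answer: Price = 1.5225


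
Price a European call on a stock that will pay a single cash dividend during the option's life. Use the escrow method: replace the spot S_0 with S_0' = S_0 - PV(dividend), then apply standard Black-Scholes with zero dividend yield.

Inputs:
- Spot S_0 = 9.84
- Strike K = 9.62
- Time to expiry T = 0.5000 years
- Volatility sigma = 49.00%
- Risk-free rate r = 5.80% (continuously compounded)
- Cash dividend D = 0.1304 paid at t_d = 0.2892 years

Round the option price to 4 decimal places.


Answer: Price = 1.5019

Derivation:
PV(D) = D * exp(-r * t_d) = 0.1304 * 0.98336629 = 0.12823096
S_0' = S_0 - PV(D) = 9.8400 - 0.12823096 = 9.71176904
d1 = (ln(S_0'/K) + (r + sigma^2/2)*T) / (sigma*sqrt(T)) = 0.28434117
d2 = d1 - sigma*sqrt(T) = -0.06214116
exp(-rT) = 0.97141646
N(d1) = 0.61192553; N(d2) = 0.47522521
C = S_0' * N(d1) - K * exp(-rT) * N(d2) = 9.71176904 * 0.61192553 - 9.6200 * 0.97141646 * 0.47522521 = 1.5019


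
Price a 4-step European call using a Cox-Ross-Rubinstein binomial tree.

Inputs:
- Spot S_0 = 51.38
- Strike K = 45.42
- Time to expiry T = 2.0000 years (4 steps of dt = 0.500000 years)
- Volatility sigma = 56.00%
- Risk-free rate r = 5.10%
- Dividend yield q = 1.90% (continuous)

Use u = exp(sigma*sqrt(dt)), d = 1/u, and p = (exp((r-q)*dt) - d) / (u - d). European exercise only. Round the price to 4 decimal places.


dt = T/N = 0.500000
u = exp(sigma*sqrt(dt)) = 1.485839; d = 1/u = 0.673020
p = (exp((r-q)*dt) - d) / (u - d) = 0.422122
Discount per step: exp(-r*dt) = 0.974822
Stock lattice S(k, i) with i counting down-moves:
  k=0: S(0,0) = 51.3800
  k=1: S(1,0) = 76.3424; S(1,1) = 34.5798
  k=2: S(2,0) = 113.4326; S(2,1) = 51.3800; S(2,2) = 23.2729
  k=3: S(3,0) = 168.5426; S(3,1) = 76.3424; S(3,2) = 34.5798; S(3,3) = 15.6631
  k=4: S(4,0) = 250.4272; S(4,1) = 113.4326; S(4,2) = 51.3800; S(4,3) = 23.2729; S(4,4) = 10.5416
Terminal payoffs V(N, i) = max(S_T - K, 0):
  V(4,0) = 205.007180; V(4,1) = 68.012573; V(4,2) = 5.960000; V(4,3) = 0.000000; V(4,4) = 0.000000
Backward induction: V(k, i) = exp(-r*dt) * [p * V(k+1, i) + (1-p) * V(k+1, i+1)].
  V(3,0) = exp(-r*dt) * [p*205.007180 + (1-p)*68.012573] = 122.672569
  V(3,1) = exp(-r*dt) * [p*68.012573 + (1-p)*5.960000] = 31.344172
  V(3,2) = exp(-r*dt) * [p*5.960000 + (1-p)*0.000000] = 2.452501
  V(3,3) = exp(-r*dt) * [p*0.000000 + (1-p)*0.000000] = 0.000000
  V(2,0) = exp(-r*dt) * [p*122.672569 + (1-p)*31.344172] = 68.136042
  V(2,1) = exp(-r*dt) * [p*31.344172 + (1-p)*2.452501] = 14.279488
  V(2,2) = exp(-r*dt) * [p*2.452501 + (1-p)*0.000000] = 1.009188
  V(1,0) = exp(-r*dt) * [p*68.136042 + (1-p)*14.279488] = 36.081586
  V(1,1) = exp(-r*dt) * [p*14.279488 + (1-p)*1.009188] = 6.444421
  V(0,0) = exp(-r*dt) * [p*36.081586 + (1-p)*6.444421] = 18.477667

Answer: Price = V(0,0) = 18.4777


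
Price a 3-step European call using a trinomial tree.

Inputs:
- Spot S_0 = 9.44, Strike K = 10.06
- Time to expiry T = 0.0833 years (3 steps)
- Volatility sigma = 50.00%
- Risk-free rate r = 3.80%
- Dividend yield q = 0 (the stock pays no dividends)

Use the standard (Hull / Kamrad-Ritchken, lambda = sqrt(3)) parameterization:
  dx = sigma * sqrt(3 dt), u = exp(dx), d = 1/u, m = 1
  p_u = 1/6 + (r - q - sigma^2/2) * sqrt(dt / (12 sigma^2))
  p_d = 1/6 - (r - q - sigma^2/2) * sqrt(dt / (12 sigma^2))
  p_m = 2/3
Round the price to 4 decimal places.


dt = T/N = 0.027767; dx = sigma*sqrt(3*dt) = 0.144309
u = exp(dx) = 1.155241; d = 1/u = 0.865620
p_u = 0.158297, p_m = 0.666667, p_d = 0.175037
Discount per step: exp(-r*dt) = 0.998945
Stock lattice S(k, j) with j the centered position index:
  k=0: S(0,+0) = 9.4400
  k=1: S(1,-1) = 8.1715; S(1,+0) = 9.4400; S(1,+1) = 10.9055
  k=2: S(2,-2) = 7.0734; S(2,-1) = 8.1715; S(2,+0) = 9.4400; S(2,+1) = 10.9055; S(2,+2) = 12.5984
  k=3: S(3,-3) = 6.1229; S(3,-2) = 7.0734; S(3,-1) = 8.1715; S(3,+0) = 9.4400; S(3,+1) = 10.9055; S(3,+2) = 12.5984; S(3,+3) = 14.5542
Terminal payoffs V(N, j) = max(S_T - K, 0):
  V(3,-3) = 0.000000; V(3,-2) = 0.000000; V(3,-1) = 0.000000; V(3,+0) = 0.000000; V(3,+1) = 0.845472; V(3,+2) = 2.538445; V(3,+3) = 4.494236
Backward induction: V(k, j) = exp(-r*dt) * [p_u * V(k+1, j+1) + p_m * V(k+1, j) + p_d * V(k+1, j-1)]
  V(2,-2) = exp(-r*dt) * [p_u*0.000000 + p_m*0.000000 + p_d*0.000000] = 0.000000
  V(2,-1) = exp(-r*dt) * [p_u*0.000000 + p_m*0.000000 + p_d*0.000000] = 0.000000
  V(2,+0) = exp(-r*dt) * [p_u*0.845472 + p_m*0.000000 + p_d*0.000000] = 0.133694
  V(2,+1) = exp(-r*dt) * [p_u*2.538445 + p_m*0.845472 + p_d*0.000000] = 0.964457
  V(2,+2) = exp(-r*dt) * [p_u*4.494236 + p_m*2.538445 + p_d*0.845472] = 2.549017
  V(1,-1) = exp(-r*dt) * [p_u*0.133694 + p_m*0.000000 + p_d*0.000000] = 0.021141
  V(1,+0) = exp(-r*dt) * [p_u*0.964457 + p_m*0.133694 + p_d*0.000000] = 0.241545
  V(1,+1) = exp(-r*dt) * [p_u*2.549017 + p_m*0.964457 + p_d*0.133694] = 1.068746
  V(0,+0) = exp(-r*dt) * [p_u*1.068746 + p_m*0.241545 + p_d*0.021141] = 0.333557

Answer: Price = V(0,0) = 0.3336


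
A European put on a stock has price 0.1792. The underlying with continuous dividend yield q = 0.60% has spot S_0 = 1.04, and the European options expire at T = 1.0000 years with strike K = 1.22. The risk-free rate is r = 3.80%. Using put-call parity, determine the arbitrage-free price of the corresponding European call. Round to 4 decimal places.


Put-call parity: C - P = S_0 * exp(-qT) - K * exp(-rT).
S_0 * exp(-qT) = 1.0400 * 0.99401796 = 1.03377868
K * exp(-rT) = 1.2200 * 0.96271294 = 1.17450979
C = P + S*exp(-qT) - K*exp(-rT)
C = 0.1792 + 1.03377868 - 1.17450979 = 0.0385

Answer: Call price = 0.0385


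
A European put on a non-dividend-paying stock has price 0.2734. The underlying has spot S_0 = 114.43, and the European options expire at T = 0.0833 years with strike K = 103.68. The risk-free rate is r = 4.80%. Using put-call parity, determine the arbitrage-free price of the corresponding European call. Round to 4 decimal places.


Answer: Call price = 11.4371

Derivation:
Put-call parity: C - P = S_0 * exp(-qT) - K * exp(-rT).
S_0 * exp(-qT) = 114.4300 * 1.00000000 = 114.43000000
K * exp(-rT) = 103.6800 * 0.99600958 = 103.26627356
C = P + S*exp(-qT) - K*exp(-rT)
C = 0.2734 + 114.43000000 - 103.26627356 = 11.4371


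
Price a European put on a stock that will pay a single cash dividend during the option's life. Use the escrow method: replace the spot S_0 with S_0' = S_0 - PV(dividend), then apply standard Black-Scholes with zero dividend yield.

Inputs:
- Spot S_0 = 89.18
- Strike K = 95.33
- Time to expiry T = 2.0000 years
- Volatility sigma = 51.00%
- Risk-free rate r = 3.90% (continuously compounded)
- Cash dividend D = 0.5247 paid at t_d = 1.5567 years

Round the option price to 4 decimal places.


Answer: Price = 24.6502

Derivation:
PV(D) = D * exp(-r * t_d) = 0.5247 * 0.94109489 = 0.49379249
S_0' = S_0 - PV(D) = 89.1800 - 0.49379249 = 88.68620751
d1 = (ln(S_0'/K) + (r + sigma^2/2)*T) / (sigma*sqrt(T)) = 0.36861036
d2 = d1 - sigma*sqrt(T) = -0.35263855
exp(-rT) = 0.92496443
N(-d1) = 0.35620909; N(-d2) = 0.63782028
P = K * exp(-rT) * N(-d2) - S_0' * N(-d1) = 95.3300 * 0.92496443 * 0.63782028 - 88.68620751 * 0.35620909 = 24.6502


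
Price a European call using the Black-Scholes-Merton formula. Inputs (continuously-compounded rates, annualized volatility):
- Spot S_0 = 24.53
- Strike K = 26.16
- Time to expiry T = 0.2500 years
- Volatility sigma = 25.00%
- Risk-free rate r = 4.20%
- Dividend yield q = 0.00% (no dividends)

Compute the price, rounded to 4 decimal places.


Answer: Price = 0.6924

Derivation:
d1 = (ln(S/K) + (r - q + 0.5*sigma^2) * T) / (sigma * sqrt(T)) = -0.36817735
d2 = d1 - sigma * sqrt(T) = -0.49317735
exp(-rT) = 0.98955493; exp(-qT) = 1.00000000
C = S_0 * exp(-qT) * N(d1) - K * exp(-rT) * N(d2)
N(d1) = 0.35637050; N(d2) = 0.31094364
C = 24.5300 * 1.00000000 * 0.35637050 - 26.1600 * 0.98955493 * 0.31094364 = 0.6924


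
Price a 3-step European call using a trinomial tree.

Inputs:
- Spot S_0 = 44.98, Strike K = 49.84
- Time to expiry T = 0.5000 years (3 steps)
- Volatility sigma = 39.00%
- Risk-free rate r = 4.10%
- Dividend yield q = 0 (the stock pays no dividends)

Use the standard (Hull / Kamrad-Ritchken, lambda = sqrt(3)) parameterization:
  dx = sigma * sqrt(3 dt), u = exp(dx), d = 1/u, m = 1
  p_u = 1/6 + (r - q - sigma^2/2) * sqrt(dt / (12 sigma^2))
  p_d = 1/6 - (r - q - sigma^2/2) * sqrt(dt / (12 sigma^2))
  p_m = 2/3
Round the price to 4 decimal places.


dt = T/N = 0.166667; dx = sigma*sqrt(3*dt) = 0.275772
u = exp(dx) = 1.317547; d = 1/u = 0.758986
p_u = 0.156075, p_m = 0.666667, p_d = 0.177258
Discount per step: exp(-r*dt) = 0.993190
Stock lattice S(k, j) with j the centered position index:
  k=0: S(0,+0) = 44.9800
  k=1: S(1,-1) = 34.1392; S(1,+0) = 44.9800; S(1,+1) = 59.2633
  k=2: S(2,-2) = 25.9112; S(2,-1) = 34.1392; S(2,+0) = 44.9800; S(2,+1) = 59.2633; S(2,+2) = 78.0821
  k=3: S(3,-3) = 19.6662; S(3,-2) = 25.9112; S(3,-1) = 34.1392; S(3,+0) = 44.9800; S(3,+1) = 59.2633; S(3,+2) = 78.0821; S(3,+3) = 102.8769
Terminal payoffs V(N, j) = max(S_T - K, 0):
  V(3,-3) = 0.000000; V(3,-2) = 0.000000; V(3,-1) = 0.000000; V(3,+0) = 0.000000; V(3,+1) = 9.423262; V(3,+2) = 28.242131; V(3,+3) = 53.036875
Backward induction: V(k, j) = exp(-r*dt) * [p_u * V(k+1, j+1) + p_m * V(k+1, j) + p_d * V(k+1, j-1)]
  V(2,-2) = exp(-r*dt) * [p_u*0.000000 + p_m*0.000000 + p_d*0.000000] = 0.000000
  V(2,-1) = exp(-r*dt) * [p_u*0.000000 + p_m*0.000000 + p_d*0.000000] = 0.000000
  V(2,+0) = exp(-r*dt) * [p_u*9.423262 + p_m*0.000000 + p_d*0.000000] = 1.460722
  V(2,+1) = exp(-r*dt) * [p_u*28.242131 + p_m*9.423262 + p_d*0.000000] = 10.617271
  V(2,+2) = exp(-r*dt) * [p_u*53.036875 + p_m*28.242131 + p_d*9.423262] = 28.580210
  V(1,-1) = exp(-r*dt) * [p_u*1.460722 + p_m*0.000000 + p_d*0.000000] = 0.226430
  V(1,+0) = exp(-r*dt) * [p_u*10.617271 + p_m*1.460722 + p_d*0.000000] = 2.612990
  V(1,+1) = exp(-r*dt) * [p_u*28.580210 + p_m*10.617271 + p_d*1.460722] = 11.717423
  V(0,+0) = exp(-r*dt) * [p_u*11.717423 + p_m*2.612990 + p_d*0.226430] = 3.586338

Answer: Price = V(0,0) = 3.5863


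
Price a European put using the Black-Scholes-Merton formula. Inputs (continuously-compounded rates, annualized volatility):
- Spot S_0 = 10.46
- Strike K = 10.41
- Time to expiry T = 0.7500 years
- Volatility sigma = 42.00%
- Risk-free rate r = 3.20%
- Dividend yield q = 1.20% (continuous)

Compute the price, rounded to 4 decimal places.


Answer: Price = 1.3819

Derivation:
d1 = (ln(S/K) + (r - q + 0.5*sigma^2) * T) / (sigma * sqrt(T)) = 0.23627806
d2 = d1 - sigma * sqrt(T) = -0.12745261
exp(-rT) = 0.97628571; exp(-qT) = 0.99104038
P = K * exp(-rT) * N(-d2) - S_0 * exp(-qT) * N(-d1)
N(-d1) = 0.40660846; N(-d2) = 0.55070891
P = 10.4100 * 0.97628571 * 0.55070891 - 10.4600 * 0.99104038 * 0.40660846 = 1.3819


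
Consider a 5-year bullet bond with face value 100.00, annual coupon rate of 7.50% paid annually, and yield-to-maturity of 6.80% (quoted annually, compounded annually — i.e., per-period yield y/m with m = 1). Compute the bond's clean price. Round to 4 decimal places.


Coupon per period c = face * coupon_rate / m = 7.500000
Periods per year m = 1; per-period yield y/m = 0.068000
Number of cashflows N = 5
Cashflows (t years, CF_t, discount factor 1/(1+y/m)^(m*t), PV):
  t = 1.0000: CF_t = 7.500000, DF = 0.936330, PV = 7.022472
  t = 2.0000: CF_t = 7.500000, DF = 0.876713, PV = 6.575348
  t = 3.0000: CF_t = 7.500000, DF = 0.820892, PV = 6.156693
  t = 4.0000: CF_t = 7.500000, DF = 0.768626, PV = 5.764694
  t = 5.0000: CF_t = 107.500000, DF = 0.719687, PV = 77.366367
Price P = sum_t PV_t = 102.885574

Answer: Price = 102.8856


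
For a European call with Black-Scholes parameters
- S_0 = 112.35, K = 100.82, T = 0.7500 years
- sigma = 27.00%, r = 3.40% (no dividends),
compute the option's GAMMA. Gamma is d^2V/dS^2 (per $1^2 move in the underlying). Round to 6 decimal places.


Answer: Gamma = 0.011977

Derivation:
d1 = 0.6890557853; d2 = 0.4552289263
phi(d1) = 0.3146364383; exp(-qT) = 1.0000000000; exp(-rT) = 0.9748223790
Gamma = exp(-qT) * phi(d1) / (S * sigma * sqrt(T)) = 1.0000000000 * 0.3146364383 / (112.3500 * 0.2700 * 0.8660254038) = 0.011977


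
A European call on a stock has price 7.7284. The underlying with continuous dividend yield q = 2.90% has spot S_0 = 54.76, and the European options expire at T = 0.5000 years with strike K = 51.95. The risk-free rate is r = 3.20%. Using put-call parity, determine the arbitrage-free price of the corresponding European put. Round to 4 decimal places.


Put-call parity: C - P = S_0 * exp(-qT) - K * exp(-rT).
S_0 * exp(-qT) = 54.7600 * 0.98560462 = 53.97170892
K * exp(-rT) = 51.9500 * 0.98412732 = 51.12541428
P = C - S*exp(-qT) + K*exp(-rT)
P = 7.7284 - 53.97170892 + 51.12541428 = 4.8821

Answer: Put price = 4.8821


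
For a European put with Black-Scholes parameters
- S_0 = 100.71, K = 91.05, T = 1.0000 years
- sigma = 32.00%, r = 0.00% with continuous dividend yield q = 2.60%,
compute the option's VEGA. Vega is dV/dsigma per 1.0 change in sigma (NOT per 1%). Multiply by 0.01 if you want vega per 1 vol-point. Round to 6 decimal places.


d1 = 0.3938634171; d2 = 0.0738634171
phi(d1) = 0.3691682677; exp(-qT) = 0.9743350896; exp(-rT) = 1.0000000000
Vega = S * exp(-qT) * phi(d1) * sqrt(T) = 100.7100 * 0.9743350896 * 0.3691682677 * 1.0000000000 = 36.224742

Answer: Vega = 36.224742


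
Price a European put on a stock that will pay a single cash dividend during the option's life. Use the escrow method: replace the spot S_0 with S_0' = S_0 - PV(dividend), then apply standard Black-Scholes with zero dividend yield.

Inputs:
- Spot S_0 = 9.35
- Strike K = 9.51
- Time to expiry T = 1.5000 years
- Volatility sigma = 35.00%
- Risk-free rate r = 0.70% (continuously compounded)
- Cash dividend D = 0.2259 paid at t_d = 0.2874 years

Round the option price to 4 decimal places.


Answer: Price = 1.7199

Derivation:
PV(D) = D * exp(-r * t_d) = 0.2259 * 0.99799022 = 0.22544599
S_0' = S_0 - PV(D) = 9.3500 - 0.22544599 = 9.12455401
d1 = (ln(S_0'/K) + (r + sigma^2/2)*T) / (sigma*sqrt(T)) = 0.14230403
d2 = d1 - sigma*sqrt(T) = -0.28635667
exp(-rT) = 0.98955493
N(-d1) = 0.44341993; N(-d2) = 0.61269752
P = K * exp(-rT) * N(-d2) - S_0' * N(-d1) = 9.5100 * 0.98955493 * 0.61269752 - 9.12455401 * 0.44341993 = 1.7199


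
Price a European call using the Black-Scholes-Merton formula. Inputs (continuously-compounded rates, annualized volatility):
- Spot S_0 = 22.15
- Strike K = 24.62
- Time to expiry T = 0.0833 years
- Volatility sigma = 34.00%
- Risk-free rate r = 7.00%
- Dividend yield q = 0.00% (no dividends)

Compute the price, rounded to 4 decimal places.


d1 = (ln(S/K) + (r - q + 0.5*sigma^2) * T) / (sigma * sqrt(T)) = -0.96887769
d2 = d1 - sigma * sqrt(T) = -1.06700760
exp(-rT) = 0.99418597; exp(-qT) = 1.00000000
C = S_0 * exp(-qT) * N(d1) - K * exp(-rT) * N(d2)
N(d1) = 0.16630311; N(d2) = 0.14298420
C = 22.1500 * 1.00000000 * 0.16630311 - 24.6200 * 0.99418597 * 0.14298420 = 0.1838

Answer: Price = 0.1838
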